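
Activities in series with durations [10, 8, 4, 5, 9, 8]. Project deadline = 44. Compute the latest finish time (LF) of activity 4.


LF(activity 4) = deadline - sum of successor durations
Successors: activities 5 through 6 with durations [9, 8]
Sum of successor durations = 17
LF = 44 - 17 = 27

27


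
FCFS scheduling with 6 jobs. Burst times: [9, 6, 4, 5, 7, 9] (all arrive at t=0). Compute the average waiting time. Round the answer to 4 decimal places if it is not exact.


FCFS order (as given): [9, 6, 4, 5, 7, 9]
Waiting times:
  Job 1: wait = 0
  Job 2: wait = 9
  Job 3: wait = 15
  Job 4: wait = 19
  Job 5: wait = 24
  Job 6: wait = 31
Sum of waiting times = 98
Average waiting time = 98/6 = 16.3333

16.3333


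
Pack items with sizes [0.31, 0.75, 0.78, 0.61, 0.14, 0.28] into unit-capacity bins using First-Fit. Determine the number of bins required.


Place items sequentially using First-Fit:
  Item 0.31 -> new Bin 1
  Item 0.75 -> new Bin 2
  Item 0.78 -> new Bin 3
  Item 0.61 -> Bin 1 (now 0.92)
  Item 0.14 -> Bin 2 (now 0.89)
  Item 0.28 -> new Bin 4
Total bins used = 4

4


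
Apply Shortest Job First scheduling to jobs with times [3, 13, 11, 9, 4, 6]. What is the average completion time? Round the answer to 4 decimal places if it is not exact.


SJF order (ascending): [3, 4, 6, 9, 11, 13]
Completion times:
  Job 1: burst=3, C=3
  Job 2: burst=4, C=7
  Job 3: burst=6, C=13
  Job 4: burst=9, C=22
  Job 5: burst=11, C=33
  Job 6: burst=13, C=46
Average completion = 124/6 = 20.6667

20.6667


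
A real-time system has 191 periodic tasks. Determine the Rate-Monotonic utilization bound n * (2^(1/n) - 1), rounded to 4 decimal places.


Compute 2^(1/191) = 1.0036356358
Subtract 1: 1.0036356358 - 1 = 0.0036356358
Multiply by n: 191 * 0.0036356358 = 0.6944064378
Round to 4 dp: 0.6944

0.6944


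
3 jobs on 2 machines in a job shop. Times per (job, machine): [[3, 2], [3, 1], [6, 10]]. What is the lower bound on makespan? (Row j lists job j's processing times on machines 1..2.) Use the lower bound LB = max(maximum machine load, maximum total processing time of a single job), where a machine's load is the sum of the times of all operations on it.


Machine loads:
  Machine 1: 3 + 3 + 6 = 12
  Machine 2: 2 + 1 + 10 = 13
Max machine load = 13
Job totals:
  Job 1: 5
  Job 2: 4
  Job 3: 16
Max job total = 16
Lower bound = max(13, 16) = 16

16


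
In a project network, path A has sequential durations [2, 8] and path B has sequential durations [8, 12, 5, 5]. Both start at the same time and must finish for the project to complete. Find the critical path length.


Path A total = 2 + 8 = 10
Path B total = 8 + 12 + 5 + 5 = 30
Critical path = longest path = max(10, 30) = 30

30


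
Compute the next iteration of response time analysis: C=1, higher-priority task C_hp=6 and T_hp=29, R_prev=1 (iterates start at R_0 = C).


R_next = C + ceil(R_prev / T_hp) * C_hp
ceil(1 / 29) = ceil(0.0345) = 1
Interference = 1 * 6 = 6
R_next = 1 + 6 = 7

7


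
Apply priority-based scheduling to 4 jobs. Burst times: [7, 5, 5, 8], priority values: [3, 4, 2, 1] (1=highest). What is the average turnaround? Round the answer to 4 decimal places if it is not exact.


Sort by priority (ascending = highest first):
Order: [(1, 8), (2, 5), (3, 7), (4, 5)]
Completion times:
  Priority 1, burst=8, C=8
  Priority 2, burst=5, C=13
  Priority 3, burst=7, C=20
  Priority 4, burst=5, C=25
Average turnaround = 66/4 = 16.5

16.5


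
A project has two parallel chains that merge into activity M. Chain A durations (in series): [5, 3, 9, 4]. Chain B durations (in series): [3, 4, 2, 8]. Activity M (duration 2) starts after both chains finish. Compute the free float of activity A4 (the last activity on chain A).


ES(A4) = sum of predecessors on chain A = 17
EF(A4) = ES + duration = 17 + 4 = 21
Successor of A4 is M. ES(M) = max(sum(A), sum(B)) = max(21, 17) = 21
Free float = ES(successor) - EF(current) = 21 - 21 = 0

0


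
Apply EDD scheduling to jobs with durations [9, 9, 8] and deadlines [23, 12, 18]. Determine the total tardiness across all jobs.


Sort by due date (EDD order): [(9, 12), (8, 18), (9, 23)]
Compute completion times and tardiness:
  Job 1: p=9, d=12, C=9, tardiness=max(0,9-12)=0
  Job 2: p=8, d=18, C=17, tardiness=max(0,17-18)=0
  Job 3: p=9, d=23, C=26, tardiness=max(0,26-23)=3
Total tardiness = 3

3


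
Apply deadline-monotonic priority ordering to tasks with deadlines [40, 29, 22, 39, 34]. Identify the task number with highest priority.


Sort tasks by relative deadline (ascending):
  Task 3: deadline = 22
  Task 2: deadline = 29
  Task 5: deadline = 34
  Task 4: deadline = 39
  Task 1: deadline = 40
Priority order (highest first): [3, 2, 5, 4, 1]
Highest priority task = 3

3


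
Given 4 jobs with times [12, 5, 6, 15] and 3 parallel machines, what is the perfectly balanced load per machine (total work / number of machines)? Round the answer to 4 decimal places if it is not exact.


Total processing time = 12 + 5 + 6 + 15 = 38
Number of machines = 3
Ideal balanced load = 38 / 3 = 12.6667

12.6667


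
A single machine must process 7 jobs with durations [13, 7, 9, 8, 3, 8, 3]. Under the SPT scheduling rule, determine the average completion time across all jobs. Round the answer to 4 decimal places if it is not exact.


Sort jobs by processing time (SPT order): [3, 3, 7, 8, 8, 9, 13]
Compute completion times sequentially:
  Job 1: processing = 3, completes at 3
  Job 2: processing = 3, completes at 6
  Job 3: processing = 7, completes at 13
  Job 4: processing = 8, completes at 21
  Job 5: processing = 8, completes at 29
  Job 6: processing = 9, completes at 38
  Job 7: processing = 13, completes at 51
Sum of completion times = 161
Average completion time = 161/7 = 23.0

23.0


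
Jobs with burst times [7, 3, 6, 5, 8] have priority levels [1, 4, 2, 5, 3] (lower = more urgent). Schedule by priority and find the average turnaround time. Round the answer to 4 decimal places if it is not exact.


Sort by priority (ascending = highest first):
Order: [(1, 7), (2, 6), (3, 8), (4, 3), (5, 5)]
Completion times:
  Priority 1, burst=7, C=7
  Priority 2, burst=6, C=13
  Priority 3, burst=8, C=21
  Priority 4, burst=3, C=24
  Priority 5, burst=5, C=29
Average turnaround = 94/5 = 18.8

18.8


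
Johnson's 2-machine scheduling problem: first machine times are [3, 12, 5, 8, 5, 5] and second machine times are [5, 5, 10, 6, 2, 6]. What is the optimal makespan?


Apply Johnson's rule:
  Group 1 (a <= b): [(1, 3, 5), (3, 5, 10), (6, 5, 6)]
  Group 2 (a > b): [(4, 8, 6), (2, 12, 5), (5, 5, 2)]
Optimal job order: [1, 3, 6, 4, 2, 5]
Schedule:
  Job 1: M1 done at 3, M2 done at 8
  Job 3: M1 done at 8, M2 done at 18
  Job 6: M1 done at 13, M2 done at 24
  Job 4: M1 done at 21, M2 done at 30
  Job 2: M1 done at 33, M2 done at 38
  Job 5: M1 done at 38, M2 done at 40
Makespan = 40

40


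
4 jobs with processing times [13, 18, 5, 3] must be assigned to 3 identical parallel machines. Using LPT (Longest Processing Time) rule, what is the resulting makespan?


Sort jobs in decreasing order (LPT): [18, 13, 5, 3]
Assign each job to the least loaded machine:
  Machine 1: jobs [18], load = 18
  Machine 2: jobs [13], load = 13
  Machine 3: jobs [5, 3], load = 8
Makespan = max load = 18

18


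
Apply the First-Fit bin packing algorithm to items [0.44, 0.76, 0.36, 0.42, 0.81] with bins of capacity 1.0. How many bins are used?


Place items sequentially using First-Fit:
  Item 0.44 -> new Bin 1
  Item 0.76 -> new Bin 2
  Item 0.36 -> Bin 1 (now 0.8)
  Item 0.42 -> new Bin 3
  Item 0.81 -> new Bin 4
Total bins used = 4

4


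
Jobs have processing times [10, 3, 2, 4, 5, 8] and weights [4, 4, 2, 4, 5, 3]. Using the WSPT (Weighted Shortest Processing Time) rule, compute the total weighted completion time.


Compute p/w ratios and sort ascending (WSPT): [(3, 4), (2, 2), (4, 4), (5, 5), (10, 4), (8, 3)]
Compute weighted completion times:
  Job (p=3,w=4): C=3, w*C=4*3=12
  Job (p=2,w=2): C=5, w*C=2*5=10
  Job (p=4,w=4): C=9, w*C=4*9=36
  Job (p=5,w=5): C=14, w*C=5*14=70
  Job (p=10,w=4): C=24, w*C=4*24=96
  Job (p=8,w=3): C=32, w*C=3*32=96
Total weighted completion time = 320

320


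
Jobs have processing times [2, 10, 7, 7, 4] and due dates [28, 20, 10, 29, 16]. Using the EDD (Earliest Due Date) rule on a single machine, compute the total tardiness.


Sort by due date (EDD order): [(7, 10), (4, 16), (10, 20), (2, 28), (7, 29)]
Compute completion times and tardiness:
  Job 1: p=7, d=10, C=7, tardiness=max(0,7-10)=0
  Job 2: p=4, d=16, C=11, tardiness=max(0,11-16)=0
  Job 3: p=10, d=20, C=21, tardiness=max(0,21-20)=1
  Job 4: p=2, d=28, C=23, tardiness=max(0,23-28)=0
  Job 5: p=7, d=29, C=30, tardiness=max(0,30-29)=1
Total tardiness = 2

2


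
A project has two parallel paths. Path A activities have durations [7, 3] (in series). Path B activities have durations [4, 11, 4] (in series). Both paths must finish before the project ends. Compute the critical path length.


Path A total = 7 + 3 = 10
Path B total = 4 + 11 + 4 = 19
Critical path = longest path = max(10, 19) = 19

19


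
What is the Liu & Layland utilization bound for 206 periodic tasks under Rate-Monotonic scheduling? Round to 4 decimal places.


Compute 2^(1/206) = 1.0033704594
Subtract 1: 1.0033704594 - 1 = 0.0033704594
Multiply by n: 206 * 0.0033704594 = 0.6943146364
Round to 4 dp: 0.6943

0.6943


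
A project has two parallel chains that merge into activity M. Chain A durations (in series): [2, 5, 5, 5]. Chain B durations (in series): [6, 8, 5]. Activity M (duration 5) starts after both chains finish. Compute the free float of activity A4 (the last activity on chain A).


ES(A4) = sum of predecessors on chain A = 12
EF(A4) = ES + duration = 12 + 5 = 17
Successor of A4 is M. ES(M) = max(sum(A), sum(B)) = max(17, 19) = 19
Free float = ES(successor) - EF(current) = 19 - 17 = 2

2


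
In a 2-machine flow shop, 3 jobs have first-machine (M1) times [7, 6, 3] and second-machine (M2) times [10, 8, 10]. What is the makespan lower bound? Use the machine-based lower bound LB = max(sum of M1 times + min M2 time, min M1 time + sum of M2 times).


LB1 = sum(M1 times) + min(M2 times) = 16 + 8 = 24
LB2 = min(M1 times) + sum(M2 times) = 3 + 28 = 31
Lower bound = max(LB1, LB2) = max(24, 31) = 31

31


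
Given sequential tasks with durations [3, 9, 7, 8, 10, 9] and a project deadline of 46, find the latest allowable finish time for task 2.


LF(activity 2) = deadline - sum of successor durations
Successors: activities 3 through 6 with durations [7, 8, 10, 9]
Sum of successor durations = 34
LF = 46 - 34 = 12

12


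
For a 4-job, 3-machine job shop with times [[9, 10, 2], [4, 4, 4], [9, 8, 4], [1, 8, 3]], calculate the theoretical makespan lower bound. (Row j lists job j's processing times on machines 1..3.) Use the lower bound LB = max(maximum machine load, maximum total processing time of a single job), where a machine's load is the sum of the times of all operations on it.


Machine loads:
  Machine 1: 9 + 4 + 9 + 1 = 23
  Machine 2: 10 + 4 + 8 + 8 = 30
  Machine 3: 2 + 4 + 4 + 3 = 13
Max machine load = 30
Job totals:
  Job 1: 21
  Job 2: 12
  Job 3: 21
  Job 4: 12
Max job total = 21
Lower bound = max(30, 21) = 30

30


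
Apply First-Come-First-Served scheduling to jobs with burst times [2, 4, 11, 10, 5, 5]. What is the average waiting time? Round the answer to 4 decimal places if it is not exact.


FCFS order (as given): [2, 4, 11, 10, 5, 5]
Waiting times:
  Job 1: wait = 0
  Job 2: wait = 2
  Job 3: wait = 6
  Job 4: wait = 17
  Job 5: wait = 27
  Job 6: wait = 32
Sum of waiting times = 84
Average waiting time = 84/6 = 14.0

14.0


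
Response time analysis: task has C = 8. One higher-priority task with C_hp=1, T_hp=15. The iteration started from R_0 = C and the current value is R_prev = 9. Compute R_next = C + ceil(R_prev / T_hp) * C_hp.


R_next = C + ceil(R_prev / T_hp) * C_hp
ceil(9 / 15) = ceil(0.6) = 1
Interference = 1 * 1 = 1
R_next = 8 + 1 = 9
R_next = R_prev, so the iteration has converged (response time = 9).

9


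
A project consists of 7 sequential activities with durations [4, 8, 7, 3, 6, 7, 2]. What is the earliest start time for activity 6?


Activity 6 starts after activities 1 through 5 complete.
Predecessor durations: [4, 8, 7, 3, 6]
ES = 4 + 8 + 7 + 3 + 6 = 28

28


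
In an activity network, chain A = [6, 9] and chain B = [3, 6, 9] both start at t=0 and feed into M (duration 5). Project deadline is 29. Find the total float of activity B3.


Forward pass: ES(B3) = sum of predecessors on chain B = 9
EF = ES + duration = 9 + 9 = 18
Backward pass: LF(M) = deadline = 29; LS(M) = 29 - 5 = 24
LF(B3) = LS(M) - sum(successors on chain B) = 24 - 0 = 24
LS = LF - duration = 24 - 9 = 15
Total float = LS - ES = 15 - 9 = 6

6


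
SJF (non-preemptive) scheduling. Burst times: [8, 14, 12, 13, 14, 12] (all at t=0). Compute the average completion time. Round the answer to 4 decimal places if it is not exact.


SJF order (ascending): [8, 12, 12, 13, 14, 14]
Completion times:
  Job 1: burst=8, C=8
  Job 2: burst=12, C=20
  Job 3: burst=12, C=32
  Job 4: burst=13, C=45
  Job 5: burst=14, C=59
  Job 6: burst=14, C=73
Average completion = 237/6 = 39.5

39.5


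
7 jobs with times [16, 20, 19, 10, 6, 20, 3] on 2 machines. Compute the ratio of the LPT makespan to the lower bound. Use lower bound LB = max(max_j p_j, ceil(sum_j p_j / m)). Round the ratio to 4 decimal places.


LPT order: [20, 20, 19, 16, 10, 6, 3]
Machine loads after assignment: [48, 46]
LPT makespan = 48
Lower bound = max(max_job, ceil(total/2)) = max(20, 47) = 47
Ratio = 48 / 47 = 1.0213

1.0213


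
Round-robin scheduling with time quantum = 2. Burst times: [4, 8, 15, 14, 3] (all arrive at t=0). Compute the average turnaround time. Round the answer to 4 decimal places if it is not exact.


Time quantum = 2
Execution trace:
  J1 runs 2 units, time = 2
  J2 runs 2 units, time = 4
  J3 runs 2 units, time = 6
  J4 runs 2 units, time = 8
  J5 runs 2 units, time = 10
  J1 runs 2 units, time = 12
  J2 runs 2 units, time = 14
  J3 runs 2 units, time = 16
  J4 runs 2 units, time = 18
  J5 runs 1 units, time = 19
  J2 runs 2 units, time = 21
  J3 runs 2 units, time = 23
  J4 runs 2 units, time = 25
  J2 runs 2 units, time = 27
  J3 runs 2 units, time = 29
  J4 runs 2 units, time = 31
  J3 runs 2 units, time = 33
  J4 runs 2 units, time = 35
  J3 runs 2 units, time = 37
  J4 runs 2 units, time = 39
  J3 runs 2 units, time = 41
  J4 runs 2 units, time = 43
  J3 runs 1 units, time = 44
Finish times: [12, 27, 44, 43, 19]
Average turnaround = 145/5 = 29.0

29.0


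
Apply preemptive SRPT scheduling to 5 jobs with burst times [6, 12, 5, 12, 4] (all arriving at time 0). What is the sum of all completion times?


Since all jobs arrive at t=0, SRPT equals SPT ordering.
SPT order: [4, 5, 6, 12, 12]
Completion times:
  Job 1: p=4, C=4
  Job 2: p=5, C=9
  Job 3: p=6, C=15
  Job 4: p=12, C=27
  Job 5: p=12, C=39
Total completion time = 4 + 9 + 15 + 27 + 39 = 94

94


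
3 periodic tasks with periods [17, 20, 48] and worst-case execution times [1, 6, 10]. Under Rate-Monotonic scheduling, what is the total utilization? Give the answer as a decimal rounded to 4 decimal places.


Compute individual utilizations (exact fractions):
  Task 1: C/T = 1/17 (approx. 0.0588)
  Task 2: C/T = 6/20 = 3/10 (approx. 0.3)
  Task 3: C/T = 10/48 = 5/24 (approx. 0.2083)
Total utilization U = 1/17 + 3/10 + 5/24 = 1157/2040
Rounded to 4 decimal places: U = 0.5672
RM (Liu & Layland) bound for 3 tasks = 0.779763; compare with U = 1157/2040 (approx. 0.567157)
U <= bound, so schedulable by RM sufficient condition.

0.5672


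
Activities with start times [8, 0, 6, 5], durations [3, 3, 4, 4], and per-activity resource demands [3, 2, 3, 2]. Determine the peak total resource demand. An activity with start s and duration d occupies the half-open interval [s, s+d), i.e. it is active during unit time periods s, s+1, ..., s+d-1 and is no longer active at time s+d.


Each activity i is active on [start_i, start_i + duration_i).
Compute total resource usage per time slot:
  t=0: active resources = [2], total = 2
  t=1: active resources = [2], total = 2
  t=2: active resources = [2], total = 2
  t=3: active resources = [], total = 0
  t=4: active resources = [], total = 0
  t=5: active resources = [2], total = 2
  t=6: active resources = [3, 2], total = 5
  t=7: active resources = [3, 2], total = 5
  t=8: active resources = [3, 3, 2], total = 8
  t=9: active resources = [3, 3], total = 6
  t=10: active resources = [3], total = 3
Peak resource demand = 8

8


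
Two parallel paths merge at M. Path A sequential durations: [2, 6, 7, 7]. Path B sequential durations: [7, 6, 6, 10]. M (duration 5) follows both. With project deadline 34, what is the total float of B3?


Forward pass: ES(B3) = sum of predecessors on chain B = 13
EF = ES + duration = 13 + 6 = 19
Backward pass: LF(M) = deadline = 34; LS(M) = 34 - 5 = 29
LF(B3) = LS(M) - sum(successors on chain B) = 29 - 10 = 19
LS = LF - duration = 19 - 6 = 13
Total float = LS - ES = 13 - 13 = 0

0


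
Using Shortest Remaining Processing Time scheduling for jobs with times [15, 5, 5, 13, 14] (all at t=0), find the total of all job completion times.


Since all jobs arrive at t=0, SRPT equals SPT ordering.
SPT order: [5, 5, 13, 14, 15]
Completion times:
  Job 1: p=5, C=5
  Job 2: p=5, C=10
  Job 3: p=13, C=23
  Job 4: p=14, C=37
  Job 5: p=15, C=52
Total completion time = 5 + 10 + 23 + 37 + 52 = 127

127


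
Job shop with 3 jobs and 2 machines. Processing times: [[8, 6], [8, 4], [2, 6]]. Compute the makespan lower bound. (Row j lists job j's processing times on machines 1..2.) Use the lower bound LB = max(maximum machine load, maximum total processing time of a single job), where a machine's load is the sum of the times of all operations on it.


Machine loads:
  Machine 1: 8 + 8 + 2 = 18
  Machine 2: 6 + 4 + 6 = 16
Max machine load = 18
Job totals:
  Job 1: 14
  Job 2: 12
  Job 3: 8
Max job total = 14
Lower bound = max(18, 14) = 18

18


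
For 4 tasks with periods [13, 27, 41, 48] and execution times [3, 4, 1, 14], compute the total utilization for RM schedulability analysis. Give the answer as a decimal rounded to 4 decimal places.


Compute individual utilizations (exact fractions):
  Task 1: C/T = 3/13 (approx. 0.2308)
  Task 2: C/T = 4/27 (approx. 0.1481)
  Task 3: C/T = 1/41 (approx. 0.0244)
  Task 4: C/T = 14/48 = 7/24 (approx. 0.2917)
Total utilization U = 3/13 + 4/27 + 1/41 + 7/24 = 80011/115128
Rounded to 4 decimal places: U = 0.6950
RM (Liu & Layland) bound for 4 tasks = 0.756828; compare with U = 80011/115128 (approx. 0.694974)
U <= bound, so schedulable by RM sufficient condition.

0.6950


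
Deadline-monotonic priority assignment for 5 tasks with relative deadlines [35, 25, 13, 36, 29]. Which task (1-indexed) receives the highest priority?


Sort tasks by relative deadline (ascending):
  Task 3: deadline = 13
  Task 2: deadline = 25
  Task 5: deadline = 29
  Task 1: deadline = 35
  Task 4: deadline = 36
Priority order (highest first): [3, 2, 5, 1, 4]
Highest priority task = 3

3


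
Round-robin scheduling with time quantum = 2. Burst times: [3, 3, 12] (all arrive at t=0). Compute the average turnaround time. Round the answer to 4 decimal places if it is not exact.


Time quantum = 2
Execution trace:
  J1 runs 2 units, time = 2
  J2 runs 2 units, time = 4
  J3 runs 2 units, time = 6
  J1 runs 1 units, time = 7
  J2 runs 1 units, time = 8
  J3 runs 2 units, time = 10
  J3 runs 2 units, time = 12
  J3 runs 2 units, time = 14
  J3 runs 2 units, time = 16
  J3 runs 2 units, time = 18
Finish times: [7, 8, 18]
Average turnaround = 33/3 = 11.0

11.0


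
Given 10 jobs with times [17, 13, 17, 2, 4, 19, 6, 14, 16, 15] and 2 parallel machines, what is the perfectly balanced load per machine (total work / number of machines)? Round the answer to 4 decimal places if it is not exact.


Total processing time = 17 + 13 + 17 + 2 + 4 + 19 + 6 + 14 + 16 + 15 = 123
Number of machines = 2
Ideal balanced load = 123 / 2 = 61.5

61.5


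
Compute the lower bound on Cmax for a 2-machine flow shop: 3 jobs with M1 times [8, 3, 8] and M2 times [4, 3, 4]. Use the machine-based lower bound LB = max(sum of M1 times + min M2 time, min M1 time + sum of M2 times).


LB1 = sum(M1 times) + min(M2 times) = 19 + 3 = 22
LB2 = min(M1 times) + sum(M2 times) = 3 + 11 = 14
Lower bound = max(LB1, LB2) = max(22, 14) = 22

22


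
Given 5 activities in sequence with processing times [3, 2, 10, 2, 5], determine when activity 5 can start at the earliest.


Activity 5 starts after activities 1 through 4 complete.
Predecessor durations: [3, 2, 10, 2]
ES = 3 + 2 + 10 + 2 = 17

17


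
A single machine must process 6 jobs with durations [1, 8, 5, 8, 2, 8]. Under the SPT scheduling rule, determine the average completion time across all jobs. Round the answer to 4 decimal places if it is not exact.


Sort jobs by processing time (SPT order): [1, 2, 5, 8, 8, 8]
Compute completion times sequentially:
  Job 1: processing = 1, completes at 1
  Job 2: processing = 2, completes at 3
  Job 3: processing = 5, completes at 8
  Job 4: processing = 8, completes at 16
  Job 5: processing = 8, completes at 24
  Job 6: processing = 8, completes at 32
Sum of completion times = 84
Average completion time = 84/6 = 14.0

14.0


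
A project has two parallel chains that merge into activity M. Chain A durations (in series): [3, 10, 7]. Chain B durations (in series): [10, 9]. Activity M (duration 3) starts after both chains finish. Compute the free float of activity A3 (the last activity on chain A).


ES(A3) = sum of predecessors on chain A = 13
EF(A3) = ES + duration = 13 + 7 = 20
Successor of A3 is M. ES(M) = max(sum(A), sum(B)) = max(20, 19) = 20
Free float = ES(successor) - EF(current) = 20 - 20 = 0

0


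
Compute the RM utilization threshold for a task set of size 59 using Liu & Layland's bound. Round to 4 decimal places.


Compute 2^(1/59) = 1.0118175391
Subtract 1: 1.0118175391 - 1 = 0.0118175391
Multiply by n: 59 * 0.0118175391 = 0.6972348069
Round to 4 dp: 0.6972

0.6972


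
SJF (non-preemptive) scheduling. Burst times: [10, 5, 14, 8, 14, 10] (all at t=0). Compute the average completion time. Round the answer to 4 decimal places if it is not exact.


SJF order (ascending): [5, 8, 10, 10, 14, 14]
Completion times:
  Job 1: burst=5, C=5
  Job 2: burst=8, C=13
  Job 3: burst=10, C=23
  Job 4: burst=10, C=33
  Job 5: burst=14, C=47
  Job 6: burst=14, C=61
Average completion = 182/6 = 30.3333

30.3333


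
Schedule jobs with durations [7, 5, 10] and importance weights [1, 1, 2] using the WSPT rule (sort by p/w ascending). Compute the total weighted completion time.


Compute p/w ratios and sort ascending (WSPT): [(5, 1), (10, 2), (7, 1)]
Compute weighted completion times:
  Job (p=5,w=1): C=5, w*C=1*5=5
  Job (p=10,w=2): C=15, w*C=2*15=30
  Job (p=7,w=1): C=22, w*C=1*22=22
Total weighted completion time = 57

57


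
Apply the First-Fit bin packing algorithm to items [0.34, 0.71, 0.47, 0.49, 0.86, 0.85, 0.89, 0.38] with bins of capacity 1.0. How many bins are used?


Place items sequentially using First-Fit:
  Item 0.34 -> new Bin 1
  Item 0.71 -> new Bin 2
  Item 0.47 -> Bin 1 (now 0.81)
  Item 0.49 -> new Bin 3
  Item 0.86 -> new Bin 4
  Item 0.85 -> new Bin 5
  Item 0.89 -> new Bin 6
  Item 0.38 -> Bin 3 (now 0.87)
Total bins used = 6

6


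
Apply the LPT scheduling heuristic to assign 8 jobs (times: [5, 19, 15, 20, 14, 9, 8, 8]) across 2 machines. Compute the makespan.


Sort jobs in decreasing order (LPT): [20, 19, 15, 14, 9, 8, 8, 5]
Assign each job to the least loaded machine:
  Machine 1: jobs [20, 14, 9, 5], load = 48
  Machine 2: jobs [19, 15, 8, 8], load = 50
Makespan = max load = 50

50


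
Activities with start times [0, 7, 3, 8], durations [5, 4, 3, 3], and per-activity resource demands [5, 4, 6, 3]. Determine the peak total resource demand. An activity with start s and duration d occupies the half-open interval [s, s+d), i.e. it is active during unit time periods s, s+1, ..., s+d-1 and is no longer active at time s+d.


Each activity i is active on [start_i, start_i + duration_i).
Compute total resource usage per time slot:
  t=0: active resources = [5], total = 5
  t=1: active resources = [5], total = 5
  t=2: active resources = [5], total = 5
  t=3: active resources = [5, 6], total = 11
  t=4: active resources = [5, 6], total = 11
  t=5: active resources = [6], total = 6
  t=6: active resources = [], total = 0
  t=7: active resources = [4], total = 4
  t=8: active resources = [4, 3], total = 7
  t=9: active resources = [4, 3], total = 7
  t=10: active resources = [4, 3], total = 7
Peak resource demand = 11

11


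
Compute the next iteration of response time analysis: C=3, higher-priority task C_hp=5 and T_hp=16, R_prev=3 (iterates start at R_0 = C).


R_next = C + ceil(R_prev / T_hp) * C_hp
ceil(3 / 16) = ceil(0.1875) = 1
Interference = 1 * 5 = 5
R_next = 3 + 5 = 8

8


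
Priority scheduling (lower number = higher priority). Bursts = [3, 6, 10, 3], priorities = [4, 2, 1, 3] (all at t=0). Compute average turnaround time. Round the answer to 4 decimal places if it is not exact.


Sort by priority (ascending = highest first):
Order: [(1, 10), (2, 6), (3, 3), (4, 3)]
Completion times:
  Priority 1, burst=10, C=10
  Priority 2, burst=6, C=16
  Priority 3, burst=3, C=19
  Priority 4, burst=3, C=22
Average turnaround = 67/4 = 16.75

16.75


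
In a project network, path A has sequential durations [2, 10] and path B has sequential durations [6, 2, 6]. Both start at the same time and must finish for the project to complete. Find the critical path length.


Path A total = 2 + 10 = 12
Path B total = 6 + 2 + 6 = 14
Critical path = longest path = max(12, 14) = 14

14


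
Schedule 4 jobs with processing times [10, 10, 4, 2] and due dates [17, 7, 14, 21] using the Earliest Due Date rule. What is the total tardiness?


Sort by due date (EDD order): [(10, 7), (4, 14), (10, 17), (2, 21)]
Compute completion times and tardiness:
  Job 1: p=10, d=7, C=10, tardiness=max(0,10-7)=3
  Job 2: p=4, d=14, C=14, tardiness=max(0,14-14)=0
  Job 3: p=10, d=17, C=24, tardiness=max(0,24-17)=7
  Job 4: p=2, d=21, C=26, tardiness=max(0,26-21)=5
Total tardiness = 15

15


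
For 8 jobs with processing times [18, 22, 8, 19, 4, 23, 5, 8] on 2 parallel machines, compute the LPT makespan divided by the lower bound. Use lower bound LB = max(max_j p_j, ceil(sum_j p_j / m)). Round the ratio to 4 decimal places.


LPT order: [23, 22, 19, 18, 8, 8, 5, 4]
Machine loads after assignment: [54, 53]
LPT makespan = 54
Lower bound = max(max_job, ceil(total/2)) = max(23, 54) = 54
Ratio = 54 / 54 = 1.0

1.0


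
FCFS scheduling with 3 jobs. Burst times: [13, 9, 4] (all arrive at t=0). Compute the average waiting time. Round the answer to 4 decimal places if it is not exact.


FCFS order (as given): [13, 9, 4]
Waiting times:
  Job 1: wait = 0
  Job 2: wait = 13
  Job 3: wait = 22
Sum of waiting times = 35
Average waiting time = 35/3 = 11.6667

11.6667


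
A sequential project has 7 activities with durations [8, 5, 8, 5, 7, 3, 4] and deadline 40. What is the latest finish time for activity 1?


LF(activity 1) = deadline - sum of successor durations
Successors: activities 2 through 7 with durations [5, 8, 5, 7, 3, 4]
Sum of successor durations = 32
LF = 40 - 32 = 8

8


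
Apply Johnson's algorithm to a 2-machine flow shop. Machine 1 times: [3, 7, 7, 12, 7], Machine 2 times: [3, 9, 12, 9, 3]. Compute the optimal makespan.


Apply Johnson's rule:
  Group 1 (a <= b): [(1, 3, 3), (2, 7, 9), (3, 7, 12)]
  Group 2 (a > b): [(4, 12, 9), (5, 7, 3)]
Optimal job order: [1, 2, 3, 4, 5]
Schedule:
  Job 1: M1 done at 3, M2 done at 6
  Job 2: M1 done at 10, M2 done at 19
  Job 3: M1 done at 17, M2 done at 31
  Job 4: M1 done at 29, M2 done at 40
  Job 5: M1 done at 36, M2 done at 43
Makespan = 43

43


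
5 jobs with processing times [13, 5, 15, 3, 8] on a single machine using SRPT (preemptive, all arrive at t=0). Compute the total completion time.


Since all jobs arrive at t=0, SRPT equals SPT ordering.
SPT order: [3, 5, 8, 13, 15]
Completion times:
  Job 1: p=3, C=3
  Job 2: p=5, C=8
  Job 3: p=8, C=16
  Job 4: p=13, C=29
  Job 5: p=15, C=44
Total completion time = 3 + 8 + 16 + 29 + 44 = 100

100


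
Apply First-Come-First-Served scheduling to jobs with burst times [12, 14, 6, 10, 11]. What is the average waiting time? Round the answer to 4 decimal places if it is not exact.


FCFS order (as given): [12, 14, 6, 10, 11]
Waiting times:
  Job 1: wait = 0
  Job 2: wait = 12
  Job 3: wait = 26
  Job 4: wait = 32
  Job 5: wait = 42
Sum of waiting times = 112
Average waiting time = 112/5 = 22.4

22.4


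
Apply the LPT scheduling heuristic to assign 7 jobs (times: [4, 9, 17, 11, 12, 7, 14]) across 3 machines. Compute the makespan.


Sort jobs in decreasing order (LPT): [17, 14, 12, 11, 9, 7, 4]
Assign each job to the least loaded machine:
  Machine 1: jobs [17, 7], load = 24
  Machine 2: jobs [14, 9, 4], load = 27
  Machine 3: jobs [12, 11], load = 23
Makespan = max load = 27

27


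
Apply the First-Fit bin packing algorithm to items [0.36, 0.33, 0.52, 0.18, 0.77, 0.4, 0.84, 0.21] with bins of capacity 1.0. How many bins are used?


Place items sequentially using First-Fit:
  Item 0.36 -> new Bin 1
  Item 0.33 -> Bin 1 (now 0.69)
  Item 0.52 -> new Bin 2
  Item 0.18 -> Bin 1 (now 0.87)
  Item 0.77 -> new Bin 3
  Item 0.4 -> Bin 2 (now 0.92)
  Item 0.84 -> new Bin 4
  Item 0.21 -> Bin 3 (now 0.98)
Total bins used = 4

4


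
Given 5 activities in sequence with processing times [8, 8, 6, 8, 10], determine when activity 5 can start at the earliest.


Activity 5 starts after activities 1 through 4 complete.
Predecessor durations: [8, 8, 6, 8]
ES = 8 + 8 + 6 + 8 = 30

30


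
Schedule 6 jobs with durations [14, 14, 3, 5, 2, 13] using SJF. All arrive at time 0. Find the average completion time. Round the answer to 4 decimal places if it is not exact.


SJF order (ascending): [2, 3, 5, 13, 14, 14]
Completion times:
  Job 1: burst=2, C=2
  Job 2: burst=3, C=5
  Job 3: burst=5, C=10
  Job 4: burst=13, C=23
  Job 5: burst=14, C=37
  Job 6: burst=14, C=51
Average completion = 128/6 = 21.3333

21.3333


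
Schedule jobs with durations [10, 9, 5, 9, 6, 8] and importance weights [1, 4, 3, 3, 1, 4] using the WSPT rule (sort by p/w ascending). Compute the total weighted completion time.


Compute p/w ratios and sort ascending (WSPT): [(5, 3), (8, 4), (9, 4), (9, 3), (6, 1), (10, 1)]
Compute weighted completion times:
  Job (p=5,w=3): C=5, w*C=3*5=15
  Job (p=8,w=4): C=13, w*C=4*13=52
  Job (p=9,w=4): C=22, w*C=4*22=88
  Job (p=9,w=3): C=31, w*C=3*31=93
  Job (p=6,w=1): C=37, w*C=1*37=37
  Job (p=10,w=1): C=47, w*C=1*47=47
Total weighted completion time = 332

332


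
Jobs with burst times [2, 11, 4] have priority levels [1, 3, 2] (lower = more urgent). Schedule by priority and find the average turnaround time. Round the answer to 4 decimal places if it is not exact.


Sort by priority (ascending = highest first):
Order: [(1, 2), (2, 4), (3, 11)]
Completion times:
  Priority 1, burst=2, C=2
  Priority 2, burst=4, C=6
  Priority 3, burst=11, C=17
Average turnaround = 25/3 = 8.3333

8.3333


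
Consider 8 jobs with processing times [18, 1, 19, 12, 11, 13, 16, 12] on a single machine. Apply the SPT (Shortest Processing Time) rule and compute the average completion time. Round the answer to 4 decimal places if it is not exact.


Sort jobs by processing time (SPT order): [1, 11, 12, 12, 13, 16, 18, 19]
Compute completion times sequentially:
  Job 1: processing = 1, completes at 1
  Job 2: processing = 11, completes at 12
  Job 3: processing = 12, completes at 24
  Job 4: processing = 12, completes at 36
  Job 5: processing = 13, completes at 49
  Job 6: processing = 16, completes at 65
  Job 7: processing = 18, completes at 83
  Job 8: processing = 19, completes at 102
Sum of completion times = 372
Average completion time = 372/8 = 46.5

46.5


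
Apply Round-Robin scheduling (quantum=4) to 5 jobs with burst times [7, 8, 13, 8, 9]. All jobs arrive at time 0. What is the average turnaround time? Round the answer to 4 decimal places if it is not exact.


Time quantum = 4
Execution trace:
  J1 runs 4 units, time = 4
  J2 runs 4 units, time = 8
  J3 runs 4 units, time = 12
  J4 runs 4 units, time = 16
  J5 runs 4 units, time = 20
  J1 runs 3 units, time = 23
  J2 runs 4 units, time = 27
  J3 runs 4 units, time = 31
  J4 runs 4 units, time = 35
  J5 runs 4 units, time = 39
  J3 runs 4 units, time = 43
  J5 runs 1 units, time = 44
  J3 runs 1 units, time = 45
Finish times: [23, 27, 45, 35, 44]
Average turnaround = 174/5 = 34.8

34.8


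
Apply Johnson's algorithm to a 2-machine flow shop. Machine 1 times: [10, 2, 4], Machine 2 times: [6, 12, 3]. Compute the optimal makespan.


Apply Johnson's rule:
  Group 1 (a <= b): [(2, 2, 12)]
  Group 2 (a > b): [(1, 10, 6), (3, 4, 3)]
Optimal job order: [2, 1, 3]
Schedule:
  Job 2: M1 done at 2, M2 done at 14
  Job 1: M1 done at 12, M2 done at 20
  Job 3: M1 done at 16, M2 done at 23
Makespan = 23

23


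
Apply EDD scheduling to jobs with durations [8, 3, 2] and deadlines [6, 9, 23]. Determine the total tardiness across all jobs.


Sort by due date (EDD order): [(8, 6), (3, 9), (2, 23)]
Compute completion times and tardiness:
  Job 1: p=8, d=6, C=8, tardiness=max(0,8-6)=2
  Job 2: p=3, d=9, C=11, tardiness=max(0,11-9)=2
  Job 3: p=2, d=23, C=13, tardiness=max(0,13-23)=0
Total tardiness = 4

4


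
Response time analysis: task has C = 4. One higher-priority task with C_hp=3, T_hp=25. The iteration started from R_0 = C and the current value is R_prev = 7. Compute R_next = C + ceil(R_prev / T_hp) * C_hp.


R_next = C + ceil(R_prev / T_hp) * C_hp
ceil(7 / 25) = ceil(0.28) = 1
Interference = 1 * 3 = 3
R_next = 4 + 3 = 7
R_next = R_prev, so the iteration has converged (response time = 7).

7


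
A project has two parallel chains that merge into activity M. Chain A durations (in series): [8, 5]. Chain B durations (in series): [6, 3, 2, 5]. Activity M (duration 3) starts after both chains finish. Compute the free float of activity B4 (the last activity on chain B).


ES(B4) = sum of predecessors on chain B = 11
EF(B4) = ES + duration = 11 + 5 = 16
Successor of B4 is M. ES(M) = max(sum(A), sum(B)) = max(13, 16) = 16
Free float = ES(successor) - EF(current) = 16 - 16 = 0

0


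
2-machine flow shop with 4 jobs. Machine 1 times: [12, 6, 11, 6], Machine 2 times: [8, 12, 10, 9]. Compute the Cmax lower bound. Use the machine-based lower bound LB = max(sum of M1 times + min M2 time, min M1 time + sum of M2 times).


LB1 = sum(M1 times) + min(M2 times) = 35 + 8 = 43
LB2 = min(M1 times) + sum(M2 times) = 6 + 39 = 45
Lower bound = max(LB1, LB2) = max(43, 45) = 45

45


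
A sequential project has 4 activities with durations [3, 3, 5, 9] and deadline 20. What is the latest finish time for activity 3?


LF(activity 3) = deadline - sum of successor durations
Successors: activities 4 through 4 with durations [9]
Sum of successor durations = 9
LF = 20 - 9 = 11

11


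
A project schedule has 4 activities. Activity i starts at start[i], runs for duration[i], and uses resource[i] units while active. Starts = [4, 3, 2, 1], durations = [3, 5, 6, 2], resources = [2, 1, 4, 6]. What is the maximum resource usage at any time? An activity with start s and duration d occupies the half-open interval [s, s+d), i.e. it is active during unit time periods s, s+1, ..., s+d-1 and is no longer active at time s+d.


Each activity i is active on [start_i, start_i + duration_i).
Compute total resource usage per time slot:
  t=0: active resources = [], total = 0
  t=1: active resources = [6], total = 6
  t=2: active resources = [4, 6], total = 10
  t=3: active resources = [1, 4], total = 5
  t=4: active resources = [2, 1, 4], total = 7
  t=5: active resources = [2, 1, 4], total = 7
  t=6: active resources = [2, 1, 4], total = 7
  t=7: active resources = [1, 4], total = 5
Peak resource demand = 10

10


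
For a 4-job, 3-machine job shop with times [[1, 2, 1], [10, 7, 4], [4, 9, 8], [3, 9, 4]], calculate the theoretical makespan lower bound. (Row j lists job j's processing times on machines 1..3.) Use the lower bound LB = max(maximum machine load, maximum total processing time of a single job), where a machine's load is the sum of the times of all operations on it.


Machine loads:
  Machine 1: 1 + 10 + 4 + 3 = 18
  Machine 2: 2 + 7 + 9 + 9 = 27
  Machine 3: 1 + 4 + 8 + 4 = 17
Max machine load = 27
Job totals:
  Job 1: 4
  Job 2: 21
  Job 3: 21
  Job 4: 16
Max job total = 21
Lower bound = max(27, 21) = 27

27


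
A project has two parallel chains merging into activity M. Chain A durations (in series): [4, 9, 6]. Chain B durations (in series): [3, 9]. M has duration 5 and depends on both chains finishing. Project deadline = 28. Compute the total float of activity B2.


Forward pass: ES(B2) = sum of predecessors on chain B = 3
EF = ES + duration = 3 + 9 = 12
Backward pass: LF(M) = deadline = 28; LS(M) = 28 - 5 = 23
LF(B2) = LS(M) - sum(successors on chain B) = 23 - 0 = 23
LS = LF - duration = 23 - 9 = 14
Total float = LS - ES = 14 - 3 = 11

11


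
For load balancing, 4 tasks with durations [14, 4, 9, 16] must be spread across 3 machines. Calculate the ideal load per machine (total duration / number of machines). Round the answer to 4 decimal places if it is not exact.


Total processing time = 14 + 4 + 9 + 16 = 43
Number of machines = 3
Ideal balanced load = 43 / 3 = 14.3333

14.3333


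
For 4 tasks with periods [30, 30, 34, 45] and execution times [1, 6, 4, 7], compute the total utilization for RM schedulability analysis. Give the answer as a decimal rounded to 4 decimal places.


Compute individual utilizations (exact fractions):
  Task 1: C/T = 1/30 (approx. 0.0333)
  Task 2: C/T = 6/30 = 1/5 (approx. 0.2)
  Task 3: C/T = 4/34 = 2/17 (approx. 0.1176)
  Task 4: C/T = 7/45 (approx. 0.1556)
Total utilization U = 1/30 + 1/5 + 2/17 + 7/45 = 155/306
Rounded to 4 decimal places: U = 0.5065
RM (Liu & Layland) bound for 4 tasks = 0.756828; compare with U = 155/306 (approx. 0.506536)
U <= bound, so schedulable by RM sufficient condition.

0.5065


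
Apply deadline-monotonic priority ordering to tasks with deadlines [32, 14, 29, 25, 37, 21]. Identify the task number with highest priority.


Sort tasks by relative deadline (ascending):
  Task 2: deadline = 14
  Task 6: deadline = 21
  Task 4: deadline = 25
  Task 3: deadline = 29
  Task 1: deadline = 32
  Task 5: deadline = 37
Priority order (highest first): [2, 6, 4, 3, 1, 5]
Highest priority task = 2

2


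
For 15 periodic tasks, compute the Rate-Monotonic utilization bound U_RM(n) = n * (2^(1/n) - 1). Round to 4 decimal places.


Compute 2^(1/15) = 1.0472941228
Subtract 1: 1.0472941228 - 1 = 0.0472941228
Multiply by n: 15 * 0.0472941228 = 0.7094118420
Round to 4 dp: 0.7094

0.7094


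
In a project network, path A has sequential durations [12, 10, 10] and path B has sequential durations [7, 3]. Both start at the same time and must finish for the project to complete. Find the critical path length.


Path A total = 12 + 10 + 10 = 32
Path B total = 7 + 3 = 10
Critical path = longest path = max(32, 10) = 32

32


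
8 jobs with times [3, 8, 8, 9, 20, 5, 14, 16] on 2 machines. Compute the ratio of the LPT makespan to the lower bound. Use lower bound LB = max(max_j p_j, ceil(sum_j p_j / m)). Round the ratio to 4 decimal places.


LPT order: [20, 16, 14, 9, 8, 8, 5, 3]
Machine loads after assignment: [42, 41]
LPT makespan = 42
Lower bound = max(max_job, ceil(total/2)) = max(20, 42) = 42
Ratio = 42 / 42 = 1.0

1.0


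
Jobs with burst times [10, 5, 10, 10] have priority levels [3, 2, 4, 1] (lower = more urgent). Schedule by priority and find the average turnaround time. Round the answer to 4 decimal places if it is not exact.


Sort by priority (ascending = highest first):
Order: [(1, 10), (2, 5), (3, 10), (4, 10)]
Completion times:
  Priority 1, burst=10, C=10
  Priority 2, burst=5, C=15
  Priority 3, burst=10, C=25
  Priority 4, burst=10, C=35
Average turnaround = 85/4 = 21.25

21.25
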